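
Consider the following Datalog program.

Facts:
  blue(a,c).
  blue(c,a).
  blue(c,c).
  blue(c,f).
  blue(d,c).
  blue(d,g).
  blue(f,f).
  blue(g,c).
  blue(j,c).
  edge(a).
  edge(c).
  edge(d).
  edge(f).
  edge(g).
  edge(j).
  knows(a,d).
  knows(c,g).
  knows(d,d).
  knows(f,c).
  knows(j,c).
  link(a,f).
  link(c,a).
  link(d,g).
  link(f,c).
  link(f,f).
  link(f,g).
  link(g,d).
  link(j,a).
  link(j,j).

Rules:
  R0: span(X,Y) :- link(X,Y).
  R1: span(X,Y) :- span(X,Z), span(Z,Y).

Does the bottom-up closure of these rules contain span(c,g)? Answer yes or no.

yes

round 1: derive span(a,f) via R0 from link(a,f)
round 1: derive span(c,a) via R0 from link(c,a)
round 1: derive span(d,g) via R0 from link(d,g)
round 1: derive span(f,c) via R0 from link(f,c)
round 1: derive span(f,f) via R0 from link(f,f)
round 1: derive span(f,g) via R0 from link(f,g)
round 1: derive span(g,d) via R0 from link(g,d)
round 1: derive span(j,a) via R0 from link(j,a)
round 1: derive span(j,j) via R0 from link(j,j)
round 2: derive span(a,c) via R1 from span(a,f), span(f,c)
round 2: derive span(a,g) via R1 from span(a,f), span(f,g)
round 2: derive span(c,f) via R1 from span(c,a), span(a,f)
round 2: derive span(d,d) via R1 from span(d,g), span(g,d)
round 2: derive span(f,a) via R1 from span(f,c), span(c,a)
round 2: derive span(f,d) via R1 from span(f,g), span(g,d)
round 2: derive span(g,g) via R1 from span(g,d), span(d,g)
round 2: derive span(j,f) via R1 from span(j,a), span(a,f)
round 3: derive span(a,a) via R1 from span(a,c), span(c,a)
round 3: derive span(a,d) via R1 from span(a,f), span(f,d)
round 3: derive span(c,c) via R1 from span(c,a), span(a,c)
round 3: derive span(c,d) via R1 from span(c,f), span(f,d)
round 3: derive span(c,g) via R1 from span(c,a), span(a,g)
round 3: derive span(j,c) via R1 from span(j,a), span(a,c)
round 3: derive span(j,d) via R1 from span(j,f), span(f,d)
round 3: derive span(j,g) via R1 from span(j,a), span(a,g)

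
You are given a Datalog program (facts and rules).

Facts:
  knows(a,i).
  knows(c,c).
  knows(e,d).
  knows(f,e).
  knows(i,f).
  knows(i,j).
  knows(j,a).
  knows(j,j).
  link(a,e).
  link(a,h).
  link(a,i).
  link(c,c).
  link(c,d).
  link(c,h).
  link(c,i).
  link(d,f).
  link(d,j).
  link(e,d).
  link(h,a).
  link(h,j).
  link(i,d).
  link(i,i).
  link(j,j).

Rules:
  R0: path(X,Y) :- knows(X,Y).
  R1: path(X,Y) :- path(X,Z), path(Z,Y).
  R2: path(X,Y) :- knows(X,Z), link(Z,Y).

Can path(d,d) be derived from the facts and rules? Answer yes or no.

no

round 1: derive path(a,i) via R0 from knows(a,i)
round 1: derive path(c,c) via R0 from knows(c,c)
round 1: derive path(e,d) via R0 from knows(e,d)
round 1: derive path(f,e) via R0 from knows(f,e)
round 1: derive path(i,f) via R0 from knows(i,f)
round 1: derive path(i,j) via R0 from knows(i,j)
round 1: derive path(j,a) via R0 from knows(j,a)
round 1: derive path(j,j) via R0 from knows(j,j)
round 1: derive path(a,d) via R2 from knows(a,i), link(i,d)
round 1: derive path(c,d) via R2 from knows(c,c), link(c,d)
round 1: derive path(c,h) via R2 from knows(c,c), link(c,h)
round 1: derive path(c,i) via R2 from knows(c,c), link(c,i)
round 1: derive path(e,f) via R2 from knows(e,d), link(d,f)
round 1: derive path(e,j) via R2 from knows(e,d), link(d,j)
round 1: derive path(f,d) via R2 from knows(f,e), link(e,d)
round 1: derive path(j,e) via R2 from knows(j,a), link(a,e)
round 1: derive path(j,h) via R2 from knows(j,a), link(a,h)
round 1: derive path(j,i) via R2 from knows(j,a), link(a,i)
round 2: derive path(a,f) via R1 from path(a,i), path(i,f)
round 2: derive path(a,j) via R1 from path(a,i), path(i,j)
round 2: derive path(c,f) via R1 from path(c,i), path(i,f)
round 2: derive path(c,j) via R1 from path(c,i), path(i,j)
round 2: derive path(e,a) via R1 from path(e,j), path(j,a)
round 2: derive path(e,e) via R1 from path(e,f), path(f,e)
round 2: derive path(e,h) via R1 from path(e,j), path(j,h)
round 2: derive path(e,i) via R1 from path(e,j), path(j,i)
round 2: derive path(f,f) via R1 from path(f,e), path(e,f)
round 2: derive path(f,j) via R1 from path(f,e), path(e,j)
round 2: derive path(i,a) via R1 from path(i,j), path(j,a)
round 2: derive path(i,d) via R1 from path(i,f), path(f,d)
round 2: derive path(i,e) via R1 from path(i,f), path(f,e)
round 2: derive path(i,h) via R1 from path(i,j), path(j,h)
round 2: derive path(i,i) via R1 from path(i,j), path(j,i)
round 2: derive path(j,d) via R1 from path(j,a), path(a,d)
round 2: derive path(j,f) via R1 from path(j,e), path(e,f)
round 3: derive path(a,a) via R1 from path(a,i), path(i,a)
round 3: derive path(a,e) via R1 from path(a,f), path(f,e)
round 3: derive path(a,h) via R1 from path(a,i), path(i,h)
round 3: derive path(c,a) via R1 from path(c,i), path(i,a)
round 3: derive path(c,e) via R1 from path(c,f), path(f,e)
round 3: derive path(f,a) via R1 from path(f,e), path(e,a)
round 3: derive path(f,h) via R1 from path(f,e), path(e,h)
round 3: derive path(f,i) via R1 from path(f,e), path(e,i)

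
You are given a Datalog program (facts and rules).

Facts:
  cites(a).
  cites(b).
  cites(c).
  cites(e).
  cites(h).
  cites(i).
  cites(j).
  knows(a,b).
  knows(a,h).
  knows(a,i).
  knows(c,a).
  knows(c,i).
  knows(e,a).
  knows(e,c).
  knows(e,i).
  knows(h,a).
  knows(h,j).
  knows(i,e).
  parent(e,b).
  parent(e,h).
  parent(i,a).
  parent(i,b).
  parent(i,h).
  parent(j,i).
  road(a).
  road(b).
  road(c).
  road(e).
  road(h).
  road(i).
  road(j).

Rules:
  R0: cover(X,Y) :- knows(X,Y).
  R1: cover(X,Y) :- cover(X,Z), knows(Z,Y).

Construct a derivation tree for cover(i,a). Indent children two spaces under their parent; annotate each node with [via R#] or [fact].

round 1: derive cover(a,b) via R0 from knows(a,b)
round 1: derive cover(a,h) via R0 from knows(a,h)
round 1: derive cover(a,i) via R0 from knows(a,i)
round 1: derive cover(c,a) via R0 from knows(c,a)
round 1: derive cover(c,i) via R0 from knows(c,i)
round 1: derive cover(e,a) via R0 from knows(e,a)
round 1: derive cover(e,c) via R0 from knows(e,c)
round 1: derive cover(e,i) via R0 from knows(e,i)
round 1: derive cover(h,a) via R0 from knows(h,a)
round 1: derive cover(h,j) via R0 from knows(h,j)
round 1: derive cover(i,e) via R0 from knows(i,e)
round 2: derive cover(a,a) via R1 from cover(a,h), knows(h,a)
round 2: derive cover(a,e) via R1 from cover(a,i), knows(i,e)
round 2: derive cover(a,j) via R1 from cover(a,h), knows(h,j)
round 2: derive cover(c,b) via R1 from cover(c,a), knows(a,b)
round 2: derive cover(c,e) via R1 from cover(c,i), knows(i,e)
round 2: derive cover(c,h) via R1 from cover(c,a), knows(a,h)
round 2: derive cover(e,b) via R1 from cover(e,a), knows(a,b)
round 2: derive cover(e,e) via R1 from cover(e,i), knows(i,e)
round 2: derive cover(e,h) via R1 from cover(e,a), knows(a,h)
round 2: derive cover(h,b) via R1 from cover(h,a), knows(a,b)
round 2: derive cover(h,h) via R1 from cover(h,a), knows(a,h)
round 2: derive cover(h,i) via R1 from cover(h,a), knows(a,i)
round 2: derive cover(i,a) via R1 from cover(i,e), knows(e,a)
round 2: derive cover(i,c) via R1 from cover(i,e), knows(e,c)
round 2: derive cover(i,i) via R1 from cover(i,e), knows(e,i)
round 3: derive cover(a,c) via R1 from cover(a,e), knows(e,c)
round 3: derive cover(c,c) via R1 from cover(c,e), knows(e,c)
round 3: derive cover(c,j) via R1 from cover(c,h), knows(h,j)
round 3: derive cover(e,j) via R1 from cover(e,h), knows(h,j)
round 3: derive cover(h,e) via R1 from cover(h,i), knows(i,e)
round 3: derive cover(i,b) via R1 from cover(i,a), knows(a,b)
round 3: derive cover(i,h) via R1 from cover(i,a), knows(a,h)
round 4: derive cover(h,c) via R1 from cover(h,e), knows(e,c)
round 4: derive cover(i,j) via R1 from cover(i,h), knows(h,j)

cover(i,a)  [via R1]
  cover(i,e)  [via R0]
    knows(i,e)  [fact]
  knows(e,a)  [fact]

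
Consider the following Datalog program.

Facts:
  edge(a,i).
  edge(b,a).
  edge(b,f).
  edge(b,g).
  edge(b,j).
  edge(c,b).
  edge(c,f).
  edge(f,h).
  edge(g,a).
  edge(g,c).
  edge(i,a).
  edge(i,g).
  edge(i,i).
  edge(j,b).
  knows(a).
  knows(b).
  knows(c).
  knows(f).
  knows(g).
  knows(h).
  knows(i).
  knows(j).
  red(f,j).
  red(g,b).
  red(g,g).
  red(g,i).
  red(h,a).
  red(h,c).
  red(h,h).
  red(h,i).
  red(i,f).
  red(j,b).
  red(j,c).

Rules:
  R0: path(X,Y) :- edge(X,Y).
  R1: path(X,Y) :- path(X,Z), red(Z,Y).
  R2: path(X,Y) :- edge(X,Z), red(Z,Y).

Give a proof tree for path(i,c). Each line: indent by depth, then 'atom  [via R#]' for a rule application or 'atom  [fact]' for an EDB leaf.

round 1: derive path(a,i) via R0 from edge(a,i)
round 1: derive path(b,a) via R0 from edge(b,a)
round 1: derive path(b,f) via R0 from edge(b,f)
round 1: derive path(b,g) via R0 from edge(b,g)
round 1: derive path(b,j) via R0 from edge(b,j)
round 1: derive path(c,b) via R0 from edge(c,b)
round 1: derive path(c,f) via R0 from edge(c,f)
round 1: derive path(f,h) via R0 from edge(f,h)
round 1: derive path(g,a) via R0 from edge(g,a)
round 1: derive path(g,c) via R0 from edge(g,c)
round 1: derive path(i,a) via R0 from edge(i,a)
round 1: derive path(i,g) via R0 from edge(i,g)
round 1: derive path(i,i) via R0 from edge(i,i)
round 1: derive path(j,b) via R0 from edge(j,b)
round 1: derive path(a,f) via R2 from edge(a,i), red(i,f)
round 1: derive path(b,b) via R2 from edge(b,g), red(g,b)
round 1: derive path(b,c) via R2 from edge(b,j), red(j,c)
round 1: derive path(b,i) via R2 from edge(b,g), red(g,i)
round 1: derive path(c,j) via R2 from edge(c,f), red(f,j)
round 1: derive path(f,a) via R2 from edge(f,h), red(h,a)
round 1: derive path(f,c) via R2 from edge(f,h), red(h,c)
round 1: derive path(f,i) via R2 from edge(f,h), red(h,i)
round 1: derive path(i,b) via R2 from edge(i,g), red(g,b)
round 1: derive path(i,f) via R2 from edge(i,i), red(i,f)
round 2: derive path(a,j) via R1 from path(a,f), red(f,j)
round 2: derive path(c,c) via R1 from path(c,j), red(j,c)
round 2: derive path(f,f) via R1 from path(f,i), red(i,f)
round 2: derive path(i,j) via R1 from path(i,f), red(f,j)
round 3: derive path(a,b) via R1 from path(a,j), red(j,b)
round 3: derive path(a,c) via R1 from path(a,j), red(j,c)
round 3: derive path(f,j) via R1 from path(f,f), red(f,j)
round 3: derive path(i,c) via R1 from path(i,j), red(j,c)
round 4: derive path(f,b) via R1 from path(f,j), red(j,b)

path(i,c)  [via R1]
  path(i,j)  [via R1]
    path(i,f)  [via R2]
      edge(i,i)  [fact]
      red(i,f)  [fact]
    red(f,j)  [fact]
  red(j,c)  [fact]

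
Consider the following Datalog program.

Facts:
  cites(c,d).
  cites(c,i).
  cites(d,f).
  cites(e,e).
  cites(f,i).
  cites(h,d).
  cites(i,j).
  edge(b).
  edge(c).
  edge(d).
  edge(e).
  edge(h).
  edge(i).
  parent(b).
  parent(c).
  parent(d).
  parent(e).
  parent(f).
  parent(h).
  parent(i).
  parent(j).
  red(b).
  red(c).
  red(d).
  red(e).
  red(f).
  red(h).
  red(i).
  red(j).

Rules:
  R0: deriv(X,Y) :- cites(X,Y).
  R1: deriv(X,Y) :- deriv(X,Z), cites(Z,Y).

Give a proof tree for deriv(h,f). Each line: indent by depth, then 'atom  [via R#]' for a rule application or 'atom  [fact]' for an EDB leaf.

deriv(h,f)  [via R1]
  deriv(h,d)  [via R0]
    cites(h,d)  [fact]
  cites(d,f)  [fact]

round 1: derive deriv(c,d) via R0 from cites(c,d)
round 1: derive deriv(c,i) via R0 from cites(c,i)
round 1: derive deriv(d,f) via R0 from cites(d,f)
round 1: derive deriv(e,e) via R0 from cites(e,e)
round 1: derive deriv(f,i) via R0 from cites(f,i)
round 1: derive deriv(h,d) via R0 from cites(h,d)
round 1: derive deriv(i,j) via R0 from cites(i,j)
round 2: derive deriv(c,f) via R1 from deriv(c,d), cites(d,f)
round 2: derive deriv(c,j) via R1 from deriv(c,i), cites(i,j)
round 2: derive deriv(d,i) via R1 from deriv(d,f), cites(f,i)
round 2: derive deriv(f,j) via R1 from deriv(f,i), cites(i,j)
round 2: derive deriv(h,f) via R1 from deriv(h,d), cites(d,f)
round 3: derive deriv(d,j) via R1 from deriv(d,i), cites(i,j)
round 3: derive deriv(h,i) via R1 from deriv(h,f), cites(f,i)
round 4: derive deriv(h,j) via R1 from deriv(h,i), cites(i,j)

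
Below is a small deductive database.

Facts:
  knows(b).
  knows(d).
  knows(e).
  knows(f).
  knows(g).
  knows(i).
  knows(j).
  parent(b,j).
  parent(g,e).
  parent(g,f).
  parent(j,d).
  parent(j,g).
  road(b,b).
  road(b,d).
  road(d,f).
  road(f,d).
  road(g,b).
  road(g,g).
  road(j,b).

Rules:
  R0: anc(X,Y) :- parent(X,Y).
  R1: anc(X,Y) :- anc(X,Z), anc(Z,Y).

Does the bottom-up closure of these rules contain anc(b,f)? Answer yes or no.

round 1: derive anc(b,j) via R0 from parent(b,j)
round 1: derive anc(g,e) via R0 from parent(g,e)
round 1: derive anc(g,f) via R0 from parent(g,f)
round 1: derive anc(j,d) via R0 from parent(j,d)
round 1: derive anc(j,g) via R0 from parent(j,g)
round 2: derive anc(b,d) via R1 from anc(b,j), anc(j,d)
round 2: derive anc(b,g) via R1 from anc(b,j), anc(j,g)
round 2: derive anc(j,e) via R1 from anc(j,g), anc(g,e)
round 2: derive anc(j,f) via R1 from anc(j,g), anc(g,f)
round 3: derive anc(b,e) via R1 from anc(b,g), anc(g,e)
round 3: derive anc(b,f) via R1 from anc(b,g), anc(g,f)

yes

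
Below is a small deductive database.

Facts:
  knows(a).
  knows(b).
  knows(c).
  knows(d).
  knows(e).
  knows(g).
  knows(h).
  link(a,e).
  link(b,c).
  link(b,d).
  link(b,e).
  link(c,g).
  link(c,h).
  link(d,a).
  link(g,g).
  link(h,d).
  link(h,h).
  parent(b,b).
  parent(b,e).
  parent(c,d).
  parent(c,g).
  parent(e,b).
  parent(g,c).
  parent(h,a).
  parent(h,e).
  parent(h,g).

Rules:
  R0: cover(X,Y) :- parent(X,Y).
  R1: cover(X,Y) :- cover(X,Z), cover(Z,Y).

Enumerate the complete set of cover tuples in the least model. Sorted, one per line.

cover(b,b)
cover(b,e)
cover(c,c)
cover(c,d)
cover(c,g)
cover(e,b)
cover(e,e)
cover(g,c)
cover(g,d)
cover(g,g)
cover(h,a)
cover(h,b)
cover(h,c)
cover(h,d)
cover(h,e)
cover(h,g)

round 1: derive cover(b,b) via R0 from parent(b,b)
round 1: derive cover(b,e) via R0 from parent(b,e)
round 1: derive cover(c,d) via R0 from parent(c,d)
round 1: derive cover(c,g) via R0 from parent(c,g)
round 1: derive cover(e,b) via R0 from parent(e,b)
round 1: derive cover(g,c) via R0 from parent(g,c)
round 1: derive cover(h,a) via R0 from parent(h,a)
round 1: derive cover(h,e) via R0 from parent(h,e)
round 1: derive cover(h,g) via R0 from parent(h,g)
round 2: derive cover(c,c) via R1 from cover(c,g), cover(g,c)
round 2: derive cover(e,e) via R1 from cover(e,b), cover(b,e)
round 2: derive cover(g,d) via R1 from cover(g,c), cover(c,d)
round 2: derive cover(g,g) via R1 from cover(g,c), cover(c,g)
round 2: derive cover(h,b) via R1 from cover(h,e), cover(e,b)
round 2: derive cover(h,c) via R1 from cover(h,g), cover(g,c)
round 3: derive cover(h,d) via R1 from cover(h,c), cover(c,d)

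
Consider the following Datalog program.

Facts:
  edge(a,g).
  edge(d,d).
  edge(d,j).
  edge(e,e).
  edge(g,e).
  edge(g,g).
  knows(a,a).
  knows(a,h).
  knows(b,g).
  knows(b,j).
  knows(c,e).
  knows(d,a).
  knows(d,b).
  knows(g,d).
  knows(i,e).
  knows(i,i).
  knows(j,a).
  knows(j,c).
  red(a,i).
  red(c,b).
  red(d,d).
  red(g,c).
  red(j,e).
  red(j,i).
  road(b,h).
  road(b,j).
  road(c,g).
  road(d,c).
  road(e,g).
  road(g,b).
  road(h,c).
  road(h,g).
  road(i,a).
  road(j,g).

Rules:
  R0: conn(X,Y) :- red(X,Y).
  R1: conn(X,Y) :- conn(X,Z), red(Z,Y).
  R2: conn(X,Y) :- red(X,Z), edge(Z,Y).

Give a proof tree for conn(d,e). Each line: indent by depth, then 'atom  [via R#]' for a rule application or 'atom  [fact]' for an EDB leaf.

conn(d,e)  [via R1]
  conn(d,j)  [via R2]
    red(d,d)  [fact]
    edge(d,j)  [fact]
  red(j,e)  [fact]

round 1: derive conn(a,i) via R0 from red(a,i)
round 1: derive conn(c,b) via R0 from red(c,b)
round 1: derive conn(d,d) via R0 from red(d,d)
round 1: derive conn(g,c) via R0 from red(g,c)
round 1: derive conn(j,e) via R0 from red(j,e)
round 1: derive conn(j,i) via R0 from red(j,i)
round 1: derive conn(d,j) via R2 from red(d,d), edge(d,j)
round 2: derive conn(d,e) via R1 from conn(d,j), red(j,e)
round 2: derive conn(d,i) via R1 from conn(d,j), red(j,i)
round 2: derive conn(g,b) via R1 from conn(g,c), red(c,b)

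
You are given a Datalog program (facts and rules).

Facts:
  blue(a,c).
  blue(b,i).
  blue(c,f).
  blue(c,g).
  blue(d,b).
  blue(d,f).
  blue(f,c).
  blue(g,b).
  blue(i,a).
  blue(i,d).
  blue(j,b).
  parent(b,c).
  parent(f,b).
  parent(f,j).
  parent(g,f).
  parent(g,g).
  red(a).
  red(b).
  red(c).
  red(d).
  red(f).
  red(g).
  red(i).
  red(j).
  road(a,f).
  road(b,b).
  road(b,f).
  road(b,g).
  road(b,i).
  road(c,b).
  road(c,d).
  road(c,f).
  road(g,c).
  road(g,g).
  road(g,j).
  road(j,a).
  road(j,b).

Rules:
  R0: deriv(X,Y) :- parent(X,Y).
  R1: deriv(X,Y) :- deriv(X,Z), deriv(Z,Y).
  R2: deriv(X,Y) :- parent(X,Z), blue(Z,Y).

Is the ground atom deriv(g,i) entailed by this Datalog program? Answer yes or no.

round 1: derive deriv(b,c) via R0 from parent(b,c)
round 1: derive deriv(f,b) via R0 from parent(f,b)
round 1: derive deriv(f,j) via R0 from parent(f,j)
round 1: derive deriv(g,f) via R0 from parent(g,f)
round 1: derive deriv(g,g) via R0 from parent(g,g)
round 1: derive deriv(b,f) via R2 from parent(b,c), blue(c,f)
round 1: derive deriv(b,g) via R2 from parent(b,c), blue(c,g)
round 1: derive deriv(f,i) via R2 from parent(f,b), blue(b,i)
round 1: derive deriv(g,b) via R2 from parent(g,g), blue(g,b)
round 1: derive deriv(g,c) via R2 from parent(g,f), blue(f,c)
round 2: derive deriv(b,b) via R1 from deriv(b,f), deriv(f,b)
round 2: derive deriv(b,i) via R1 from deriv(b,f), deriv(f,i)
round 2: derive deriv(b,j) via R1 from deriv(b,f), deriv(f,j)
round 2: derive deriv(f,c) via R1 from deriv(f,b), deriv(b,c)
round 2: derive deriv(f,f) via R1 from deriv(f,b), deriv(b,f)
round 2: derive deriv(f,g) via R1 from deriv(f,b), deriv(b,g)
round 2: derive deriv(g,i) via R1 from deriv(g,f), deriv(f,i)
round 2: derive deriv(g,j) via R1 from deriv(g,f), deriv(f,j)

yes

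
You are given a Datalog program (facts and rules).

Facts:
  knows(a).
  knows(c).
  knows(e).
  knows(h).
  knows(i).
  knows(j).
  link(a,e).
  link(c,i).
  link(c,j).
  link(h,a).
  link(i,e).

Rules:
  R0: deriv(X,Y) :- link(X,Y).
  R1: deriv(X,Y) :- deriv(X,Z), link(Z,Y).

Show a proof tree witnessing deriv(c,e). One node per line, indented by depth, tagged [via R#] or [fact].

round 1: derive deriv(a,e) via R0 from link(a,e)
round 1: derive deriv(c,i) via R0 from link(c,i)
round 1: derive deriv(c,j) via R0 from link(c,j)
round 1: derive deriv(h,a) via R0 from link(h,a)
round 1: derive deriv(i,e) via R0 from link(i,e)
round 2: derive deriv(c,e) via R1 from deriv(c,i), link(i,e)
round 2: derive deriv(h,e) via R1 from deriv(h,a), link(a,e)

deriv(c,e)  [via R1]
  deriv(c,i)  [via R0]
    link(c,i)  [fact]
  link(i,e)  [fact]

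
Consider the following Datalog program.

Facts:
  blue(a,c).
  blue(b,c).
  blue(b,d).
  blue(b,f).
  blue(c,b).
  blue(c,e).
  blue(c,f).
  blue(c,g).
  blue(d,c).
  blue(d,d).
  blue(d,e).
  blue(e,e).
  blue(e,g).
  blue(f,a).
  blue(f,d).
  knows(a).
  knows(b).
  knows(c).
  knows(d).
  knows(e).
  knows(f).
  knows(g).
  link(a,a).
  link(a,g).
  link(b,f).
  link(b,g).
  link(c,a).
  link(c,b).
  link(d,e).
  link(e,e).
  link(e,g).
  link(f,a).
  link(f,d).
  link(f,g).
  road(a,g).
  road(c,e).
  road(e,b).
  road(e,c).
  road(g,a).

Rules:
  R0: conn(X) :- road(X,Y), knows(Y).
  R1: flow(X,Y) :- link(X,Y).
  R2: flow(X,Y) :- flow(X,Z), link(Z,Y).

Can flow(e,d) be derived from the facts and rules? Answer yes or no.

round 1: derive flow(a,a) via R1 from link(a,a)
round 1: derive flow(a,g) via R1 from link(a,g)
round 1: derive flow(b,f) via R1 from link(b,f)
round 1: derive flow(b,g) via R1 from link(b,g)
round 1: derive flow(c,a) via R1 from link(c,a)
round 1: derive flow(c,b) via R1 from link(c,b)
round 1: derive flow(d,e) via R1 from link(d,e)
round 1: derive flow(e,e) via R1 from link(e,e)
round 1: derive flow(e,g) via R1 from link(e,g)
round 1: derive flow(f,a) via R1 from link(f,a)
round 1: derive flow(f,d) via R1 from link(f,d)
round 1: derive flow(f,g) via R1 from link(f,g)
round 2: derive flow(b,a) via R2 from flow(b,f), link(f,a)
round 2: derive flow(b,d) via R2 from flow(b,f), link(f,d)
round 2: derive flow(c,f) via R2 from flow(c,b), link(b,f)
round 2: derive flow(c,g) via R2 from flow(c,a), link(a,g)
round 2: derive flow(d,g) via R2 from flow(d,e), link(e,g)
round 2: derive flow(f,e) via R2 from flow(f,d), link(d,e)
round 3: derive flow(b,e) via R2 from flow(b,d), link(d,e)
round 3: derive flow(c,d) via R2 from flow(c,f), link(f,d)
round 4: derive flow(c,e) via R2 from flow(c,d), link(d,e)

no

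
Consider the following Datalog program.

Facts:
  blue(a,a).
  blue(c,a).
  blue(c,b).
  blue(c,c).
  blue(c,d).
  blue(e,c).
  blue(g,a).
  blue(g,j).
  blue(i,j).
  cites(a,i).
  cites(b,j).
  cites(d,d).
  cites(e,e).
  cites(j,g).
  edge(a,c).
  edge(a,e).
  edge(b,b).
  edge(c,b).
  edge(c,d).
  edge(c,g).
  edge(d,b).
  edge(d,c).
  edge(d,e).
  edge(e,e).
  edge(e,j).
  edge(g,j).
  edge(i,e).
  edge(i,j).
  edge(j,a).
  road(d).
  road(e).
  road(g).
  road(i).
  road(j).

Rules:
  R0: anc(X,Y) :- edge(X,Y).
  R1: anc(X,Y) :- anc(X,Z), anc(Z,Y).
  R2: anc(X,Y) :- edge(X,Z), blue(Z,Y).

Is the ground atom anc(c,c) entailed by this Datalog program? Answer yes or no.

yes

round 1: derive anc(a,c) via R0 from edge(a,c)
round 1: derive anc(a,e) via R0 from edge(a,e)
round 1: derive anc(b,b) via R0 from edge(b,b)
round 1: derive anc(c,b) via R0 from edge(c,b)
round 1: derive anc(c,d) via R0 from edge(c,d)
round 1: derive anc(c,g) via R0 from edge(c,g)
round 1: derive anc(d,b) via R0 from edge(d,b)
round 1: derive anc(d,c) via R0 from edge(d,c)
round 1: derive anc(d,e) via R0 from edge(d,e)
round 1: derive anc(e,e) via R0 from edge(e,e)
round 1: derive anc(e,j) via R0 from edge(e,j)
round 1: derive anc(g,j) via R0 from edge(g,j)
round 1: derive anc(i,e) via R0 from edge(i,e)
round 1: derive anc(i,j) via R0 from edge(i,j)
round 1: derive anc(j,a) via R0 from edge(j,a)
round 1: derive anc(a,a) via R2 from edge(a,c), blue(c,a)
round 1: derive anc(a,b) via R2 from edge(a,c), blue(c,b)
round 1: derive anc(a,d) via R2 from edge(a,c), blue(c,d)
round 1: derive anc(c,a) via R2 from edge(c,g), blue(g,a)
round 1: derive anc(c,j) via R2 from edge(c,g), blue(g,j)
round 1: derive anc(d,a) via R2 from edge(d,c), blue(c,a)
round 1: derive anc(d,d) via R2 from edge(d,c), blue(c,d)
round 1: derive anc(e,c) via R2 from edge(e,e), blue(e,c)
round 1: derive anc(i,c) via R2 from edge(i,e), blue(e,c)
round 2: derive anc(a,g) via R1 from anc(a,c), anc(c,g)
round 2: derive anc(a,j) via R1 from anc(a,c), anc(c,j)
round 2: derive anc(c,c) via R1 from anc(c,a), anc(a,c)
round 2: derive anc(c,e) via R1 from anc(c,a), anc(a,e)
round 2: derive anc(d,g) via R1 from anc(d,c), anc(c,g)
round 2: derive anc(d,j) via R1 from anc(d,c), anc(c,j)
round 2: derive anc(e,a) via R1 from anc(e,c), anc(c,a)
round 2: derive anc(e,b) via R1 from anc(e,c), anc(c,b)
round 2: derive anc(e,d) via R1 from anc(e,c), anc(c,d)
round 2: derive anc(e,g) via R1 from anc(e,c), anc(c,g)
round 2: derive anc(g,a) via R1 from anc(g,j), anc(j,a)
round 2: derive anc(i,a) via R1 from anc(i,c), anc(c,a)
round 2: derive anc(i,b) via R1 from anc(i,c), anc(c,b)
round 2: derive anc(i,d) via R1 from anc(i,c), anc(c,d)
round 2: derive anc(i,g) via R1 from anc(i,c), anc(c,g)
round 2: derive anc(j,b) via R1 from anc(j,a), anc(a,b)
round 2: derive anc(j,c) via R1 from anc(j,a), anc(a,c)
round 2: derive anc(j,d) via R1 from anc(j,a), anc(a,d)
round 2: derive anc(j,e) via R1 from anc(j,a), anc(a,e)
round 3: derive anc(g,b) via R1 from anc(g,a), anc(a,b)
round 3: derive anc(g,c) via R1 from anc(g,a), anc(a,c)
round 3: derive anc(g,d) via R1 from anc(g,a), anc(a,d)
round 3: derive anc(g,e) via R1 from anc(g,a), anc(a,e)
round 3: derive anc(g,g) via R1 from anc(g,a), anc(a,g)
round 3: derive anc(j,g) via R1 from anc(j,a), anc(a,g)
round 3: derive anc(j,j) via R1 from anc(j,a), anc(a,j)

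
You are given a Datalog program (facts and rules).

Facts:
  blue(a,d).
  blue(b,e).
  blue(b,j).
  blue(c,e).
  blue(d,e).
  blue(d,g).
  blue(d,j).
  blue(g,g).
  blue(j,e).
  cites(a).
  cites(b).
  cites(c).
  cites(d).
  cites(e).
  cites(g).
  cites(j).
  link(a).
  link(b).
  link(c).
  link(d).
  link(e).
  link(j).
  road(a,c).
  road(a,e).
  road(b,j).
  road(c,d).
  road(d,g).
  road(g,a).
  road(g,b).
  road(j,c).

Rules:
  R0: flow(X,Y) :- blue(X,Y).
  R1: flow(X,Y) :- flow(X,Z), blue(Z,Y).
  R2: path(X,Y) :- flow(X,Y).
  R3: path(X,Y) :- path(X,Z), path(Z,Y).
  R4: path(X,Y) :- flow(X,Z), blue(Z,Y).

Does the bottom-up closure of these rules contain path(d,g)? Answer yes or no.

yes

round 1: derive flow(a,d) via R0 from blue(a,d)
round 1: derive flow(b,e) via R0 from blue(b,e)
round 1: derive flow(b,j) via R0 from blue(b,j)
round 1: derive flow(c,e) via R0 from blue(c,e)
round 1: derive flow(d,e) via R0 from blue(d,e)
round 1: derive flow(d,g) via R0 from blue(d,g)
round 1: derive flow(d,j) via R0 from blue(d,j)
round 1: derive flow(g,g) via R0 from blue(g,g)
round 1: derive flow(j,e) via R0 from blue(j,e)
round 2: derive flow(a,e) via R1 from flow(a,d), blue(d,e)
round 2: derive flow(a,g) via R1 from flow(a,d), blue(d,g)
round 2: derive flow(a,j) via R1 from flow(a,d), blue(d,j)
round 2: derive path(a,d) via R2 from flow(a,d)
round 2: derive path(b,e) via R2 from flow(b,e)
round 2: derive path(b,j) via R2 from flow(b,j)
round 2: derive path(c,e) via R2 from flow(c,e)
round 2: derive path(d,e) via R2 from flow(d,e)
round 2: derive path(d,g) via R2 from flow(d,g)
round 2: derive path(d,j) via R2 from flow(d,j)
round 2: derive path(g,g) via R2 from flow(g,g)
round 2: derive path(j,e) via R2 from flow(j,e)
round 2: derive path(a,e) via R4 from flow(a,d), blue(d,e)
round 2: derive path(a,g) via R4 from flow(a,d), blue(d,g)
round 2: derive path(a,j) via R4 from flow(a,d), blue(d,j)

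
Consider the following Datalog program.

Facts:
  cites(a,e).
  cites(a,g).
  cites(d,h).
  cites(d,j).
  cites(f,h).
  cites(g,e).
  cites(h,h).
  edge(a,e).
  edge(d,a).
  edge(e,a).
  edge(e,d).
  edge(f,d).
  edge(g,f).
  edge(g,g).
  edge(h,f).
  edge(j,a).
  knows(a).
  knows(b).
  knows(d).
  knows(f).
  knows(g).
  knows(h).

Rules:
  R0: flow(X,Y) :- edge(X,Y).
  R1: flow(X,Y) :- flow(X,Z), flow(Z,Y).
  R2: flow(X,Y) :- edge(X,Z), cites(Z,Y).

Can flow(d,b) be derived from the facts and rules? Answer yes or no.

no

round 1: derive flow(a,e) via R0 from edge(a,e)
round 1: derive flow(d,a) via R0 from edge(d,a)
round 1: derive flow(e,a) via R0 from edge(e,a)
round 1: derive flow(e,d) via R0 from edge(e,d)
round 1: derive flow(f,d) via R0 from edge(f,d)
round 1: derive flow(g,f) via R0 from edge(g,f)
round 1: derive flow(g,g) via R0 from edge(g,g)
round 1: derive flow(h,f) via R0 from edge(h,f)
round 1: derive flow(j,a) via R0 from edge(j,a)
round 1: derive flow(d,e) via R2 from edge(d,a), cites(a,e)
round 1: derive flow(d,g) via R2 from edge(d,a), cites(a,g)
round 1: derive flow(e,e) via R2 from edge(e,a), cites(a,e)
round 1: derive flow(e,g) via R2 from edge(e,a), cites(a,g)
round 1: derive flow(e,h) via R2 from edge(e,d), cites(d,h)
round 1: derive flow(e,j) via R2 from edge(e,d), cites(d,j)
round 1: derive flow(f,h) via R2 from edge(f,d), cites(d,h)
round 1: derive flow(f,j) via R2 from edge(f,d), cites(d,j)
round 1: derive flow(g,e) via R2 from edge(g,g), cites(g,e)
round 1: derive flow(g,h) via R2 from edge(g,f), cites(f,h)
round 1: derive flow(h,h) via R2 from edge(h,f), cites(f,h)
round 1: derive flow(j,e) via R2 from edge(j,a), cites(a,e)
round 1: derive flow(j,g) via R2 from edge(j,a), cites(a,g)
round 2: derive flow(a,a) via R1 from flow(a,e), flow(e,a)
round 2: derive flow(a,d) via R1 from flow(a,e), flow(e,d)
round 2: derive flow(a,g) via R1 from flow(a,e), flow(e,g)
round 2: derive flow(a,h) via R1 from flow(a,e), flow(e,h)
round 2: derive flow(a,j) via R1 from flow(a,e), flow(e,j)
round 2: derive flow(d,d) via R1 from flow(d,e), flow(e,d)
round 2: derive flow(d,f) via R1 from flow(d,g), flow(g,f)
round 2: derive flow(d,h) via R1 from flow(d,e), flow(e,h)
round 2: derive flow(d,j) via R1 from flow(d,e), flow(e,j)
round 2: derive flow(e,f) via R1 from flow(e,g), flow(g,f)
round 2: derive flow(f,a) via R1 from flow(f,d), flow(d,a)
round 2: derive flow(f,e) via R1 from flow(f,d), flow(d,e)
round 2: derive flow(f,f) via R1 from flow(f,h), flow(h,f)
round 2: derive flow(f,g) via R1 from flow(f,d), flow(d,g)
round 2: derive flow(g,a) via R1 from flow(g,e), flow(e,a)
round 2: derive flow(g,d) via R1 from flow(g,e), flow(e,d)
round 2: derive flow(g,j) via R1 from flow(g,e), flow(e,j)
round 2: derive flow(h,d) via R1 from flow(h,f), flow(f,d)
round 2: derive flow(h,j) via R1 from flow(h,f), flow(f,j)
round 2: derive flow(j,d) via R1 from flow(j,e), flow(e,d)
round 2: derive flow(j,f) via R1 from flow(j,g), flow(g,f)
round 2: derive flow(j,h) via R1 from flow(j,e), flow(e,h)
round 2: derive flow(j,j) via R1 from flow(j,e), flow(e,j)
round 3: derive flow(a,f) via R1 from flow(a,d), flow(d,f)
round 3: derive flow(h,a) via R1 from flow(h,d), flow(d,a)
round 3: derive flow(h,e) via R1 from flow(h,d), flow(d,e)
round 3: derive flow(h,g) via R1 from flow(h,d), flow(d,g)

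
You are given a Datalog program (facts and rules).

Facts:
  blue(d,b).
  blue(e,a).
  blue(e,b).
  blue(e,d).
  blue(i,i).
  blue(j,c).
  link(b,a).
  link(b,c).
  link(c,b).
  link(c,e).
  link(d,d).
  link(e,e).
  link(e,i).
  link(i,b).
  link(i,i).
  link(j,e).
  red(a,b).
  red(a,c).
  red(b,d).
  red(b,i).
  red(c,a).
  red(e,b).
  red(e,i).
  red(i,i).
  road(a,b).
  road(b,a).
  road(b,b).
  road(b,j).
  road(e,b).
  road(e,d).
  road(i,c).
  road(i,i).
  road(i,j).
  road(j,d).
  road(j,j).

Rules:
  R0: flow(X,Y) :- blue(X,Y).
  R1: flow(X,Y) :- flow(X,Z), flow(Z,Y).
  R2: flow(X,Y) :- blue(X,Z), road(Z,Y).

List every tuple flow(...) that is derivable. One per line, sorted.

flow(d,a)
flow(d,b)
flow(d,c)
flow(d,j)
flow(e,a)
flow(e,b)
flow(e,c)
flow(e,d)
flow(e,j)
flow(i,c)
flow(i,i)
flow(i,j)
flow(j,c)

round 1: derive flow(d,b) via R0 from blue(d,b)
round 1: derive flow(e,a) via R0 from blue(e,a)
round 1: derive flow(e,b) via R0 from blue(e,b)
round 1: derive flow(e,d) via R0 from blue(e,d)
round 1: derive flow(i,i) via R0 from blue(i,i)
round 1: derive flow(j,c) via R0 from blue(j,c)
round 1: derive flow(d,a) via R2 from blue(d,b), road(b,a)
round 1: derive flow(d,j) via R2 from blue(d,b), road(b,j)
round 1: derive flow(e,j) via R2 from blue(e,b), road(b,j)
round 1: derive flow(i,c) via R2 from blue(i,i), road(i,c)
round 1: derive flow(i,j) via R2 from blue(i,i), road(i,j)
round 2: derive flow(d,c) via R1 from flow(d,j), flow(j,c)
round 2: derive flow(e,c) via R1 from flow(e,j), flow(j,c)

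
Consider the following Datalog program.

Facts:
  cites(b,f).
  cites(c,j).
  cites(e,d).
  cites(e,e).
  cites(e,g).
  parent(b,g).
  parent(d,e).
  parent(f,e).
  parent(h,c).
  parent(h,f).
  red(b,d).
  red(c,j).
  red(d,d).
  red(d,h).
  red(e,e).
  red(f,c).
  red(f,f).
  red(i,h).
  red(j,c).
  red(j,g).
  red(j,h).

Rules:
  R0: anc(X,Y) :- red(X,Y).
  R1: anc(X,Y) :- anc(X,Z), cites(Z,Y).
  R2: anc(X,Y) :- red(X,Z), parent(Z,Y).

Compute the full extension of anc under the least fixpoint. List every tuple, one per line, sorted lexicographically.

round 1: derive anc(b,d) via R0 from red(b,d)
round 1: derive anc(c,j) via R0 from red(c,j)
round 1: derive anc(d,d) via R0 from red(d,d)
round 1: derive anc(d,h) via R0 from red(d,h)
round 1: derive anc(e,e) via R0 from red(e,e)
round 1: derive anc(f,c) via R0 from red(f,c)
round 1: derive anc(f,f) via R0 from red(f,f)
round 1: derive anc(i,h) via R0 from red(i,h)
round 1: derive anc(j,c) via R0 from red(j,c)
round 1: derive anc(j,g) via R0 from red(j,g)
round 1: derive anc(j,h) via R0 from red(j,h)
round 1: derive anc(b,e) via R2 from red(b,d), parent(d,e)
round 1: derive anc(d,c) via R2 from red(d,h), parent(h,c)
round 1: derive anc(d,e) via R2 from red(d,d), parent(d,e)
round 1: derive anc(d,f) via R2 from red(d,h), parent(h,f)
round 1: derive anc(f,e) via R2 from red(f,f), parent(f,e)
round 1: derive anc(i,c) via R2 from red(i,h), parent(h,c)
round 1: derive anc(i,f) via R2 from red(i,h), parent(h,f)
round 1: derive anc(j,f) via R2 from red(j,h), parent(h,f)
round 2: derive anc(b,g) via R1 from anc(b,e), cites(e,g)
round 2: derive anc(d,g) via R1 from anc(d,e), cites(e,g)
round 2: derive anc(d,j) via R1 from anc(d,c), cites(c,j)
round 2: derive anc(e,d) via R1 from anc(e,e), cites(e,d)
round 2: derive anc(e,g) via R1 from anc(e,e), cites(e,g)
round 2: derive anc(f,d) via R1 from anc(f,e), cites(e,d)
round 2: derive anc(f,g) via R1 from anc(f,e), cites(e,g)
round 2: derive anc(f,j) via R1 from anc(f,c), cites(c,j)
round 2: derive anc(i,j) via R1 from anc(i,c), cites(c,j)
round 2: derive anc(j,j) via R1 from anc(j,c), cites(c,j)

anc(b,d)
anc(b,e)
anc(b,g)
anc(c,j)
anc(d,c)
anc(d,d)
anc(d,e)
anc(d,f)
anc(d,g)
anc(d,h)
anc(d,j)
anc(e,d)
anc(e,e)
anc(e,g)
anc(f,c)
anc(f,d)
anc(f,e)
anc(f,f)
anc(f,g)
anc(f,j)
anc(i,c)
anc(i,f)
anc(i,h)
anc(i,j)
anc(j,c)
anc(j,f)
anc(j,g)
anc(j,h)
anc(j,j)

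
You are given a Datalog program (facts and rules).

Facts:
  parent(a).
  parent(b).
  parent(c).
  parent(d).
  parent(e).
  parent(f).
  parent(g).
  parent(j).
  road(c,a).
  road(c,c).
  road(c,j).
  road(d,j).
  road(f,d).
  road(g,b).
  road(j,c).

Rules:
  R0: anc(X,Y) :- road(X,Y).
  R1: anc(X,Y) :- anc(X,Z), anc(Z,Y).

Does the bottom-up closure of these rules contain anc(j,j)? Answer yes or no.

round 1: derive anc(c,a) via R0 from road(c,a)
round 1: derive anc(c,c) via R0 from road(c,c)
round 1: derive anc(c,j) via R0 from road(c,j)
round 1: derive anc(d,j) via R0 from road(d,j)
round 1: derive anc(f,d) via R0 from road(f,d)
round 1: derive anc(g,b) via R0 from road(g,b)
round 1: derive anc(j,c) via R0 from road(j,c)
round 2: derive anc(d,c) via R1 from anc(d,j), anc(j,c)
round 2: derive anc(f,j) via R1 from anc(f,d), anc(d,j)
round 2: derive anc(j,a) via R1 from anc(j,c), anc(c,a)
round 2: derive anc(j,j) via R1 from anc(j,c), anc(c,j)
round 3: derive anc(d,a) via R1 from anc(d,c), anc(c,a)
round 3: derive anc(f,a) via R1 from anc(f,j), anc(j,a)
round 3: derive anc(f,c) via R1 from anc(f,d), anc(d,c)

yes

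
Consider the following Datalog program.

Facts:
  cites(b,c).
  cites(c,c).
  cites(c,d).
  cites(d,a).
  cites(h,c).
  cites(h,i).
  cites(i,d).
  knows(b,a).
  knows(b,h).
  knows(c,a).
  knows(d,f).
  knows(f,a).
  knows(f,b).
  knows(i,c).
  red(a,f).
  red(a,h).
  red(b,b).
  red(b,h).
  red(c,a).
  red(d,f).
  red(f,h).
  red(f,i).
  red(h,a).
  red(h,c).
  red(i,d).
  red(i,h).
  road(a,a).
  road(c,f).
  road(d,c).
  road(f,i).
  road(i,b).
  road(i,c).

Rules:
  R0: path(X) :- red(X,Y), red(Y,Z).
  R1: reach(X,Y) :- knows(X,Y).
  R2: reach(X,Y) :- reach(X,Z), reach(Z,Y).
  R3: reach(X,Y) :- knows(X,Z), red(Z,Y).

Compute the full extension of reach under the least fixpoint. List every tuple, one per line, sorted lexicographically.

reach(b,a)
reach(b,b)
reach(b,c)
reach(b,f)
reach(b,h)
reach(c,a)
reach(c,b)
reach(c,c)
reach(c,f)
reach(c,h)
reach(d,a)
reach(d,b)
reach(d,c)
reach(d,f)
reach(d,h)
reach(d,i)
reach(f,a)
reach(f,b)
reach(f,c)
reach(f,f)
reach(f,h)
reach(i,a)
reach(i,b)
reach(i,c)
reach(i,f)
reach(i,h)

round 1: derive reach(b,a) via R1 from knows(b,a)
round 1: derive reach(b,h) via R1 from knows(b,h)
round 1: derive reach(c,a) via R1 from knows(c,a)
round 1: derive reach(d,f) via R1 from knows(d,f)
round 1: derive reach(f,a) via R1 from knows(f,a)
round 1: derive reach(f,b) via R1 from knows(f,b)
round 1: derive reach(i,c) via R1 from knows(i,c)
round 1: derive reach(b,c) via R3 from knows(b,h), red(h,c)
round 1: derive reach(b,f) via R3 from knows(b,a), red(a,f)
round 1: derive reach(c,f) via R3 from knows(c,a), red(a,f)
round 1: derive reach(c,h) via R3 from knows(c,a), red(a,h)
round 1: derive reach(d,h) via R3 from knows(d,f), red(f,h)
round 1: derive reach(d,i) via R3 from knows(d,f), red(f,i)
round 1: derive reach(f,f) via R3 from knows(f,a), red(a,f)
round 1: derive reach(f,h) via R3 from knows(f,a), red(a,h)
round 1: derive reach(i,a) via R3 from knows(i,c), red(c,a)
round 2: derive reach(b,b) via R2 from reach(b,f), reach(f,b)
round 2: derive reach(c,b) via R2 from reach(c,f), reach(f,b)
round 2: derive reach(d,a) via R2 from reach(d,f), reach(f,a)
round 2: derive reach(d,b) via R2 from reach(d,f), reach(f,b)
round 2: derive reach(d,c) via R2 from reach(d,i), reach(i,c)
round 2: derive reach(f,c) via R2 from reach(f,b), reach(b,c)
round 2: derive reach(i,f) via R2 from reach(i,c), reach(c,f)
round 2: derive reach(i,h) via R2 from reach(i,c), reach(c,h)
round 3: derive reach(c,c) via R2 from reach(c,b), reach(b,c)
round 3: derive reach(i,b) via R2 from reach(i,c), reach(c,b)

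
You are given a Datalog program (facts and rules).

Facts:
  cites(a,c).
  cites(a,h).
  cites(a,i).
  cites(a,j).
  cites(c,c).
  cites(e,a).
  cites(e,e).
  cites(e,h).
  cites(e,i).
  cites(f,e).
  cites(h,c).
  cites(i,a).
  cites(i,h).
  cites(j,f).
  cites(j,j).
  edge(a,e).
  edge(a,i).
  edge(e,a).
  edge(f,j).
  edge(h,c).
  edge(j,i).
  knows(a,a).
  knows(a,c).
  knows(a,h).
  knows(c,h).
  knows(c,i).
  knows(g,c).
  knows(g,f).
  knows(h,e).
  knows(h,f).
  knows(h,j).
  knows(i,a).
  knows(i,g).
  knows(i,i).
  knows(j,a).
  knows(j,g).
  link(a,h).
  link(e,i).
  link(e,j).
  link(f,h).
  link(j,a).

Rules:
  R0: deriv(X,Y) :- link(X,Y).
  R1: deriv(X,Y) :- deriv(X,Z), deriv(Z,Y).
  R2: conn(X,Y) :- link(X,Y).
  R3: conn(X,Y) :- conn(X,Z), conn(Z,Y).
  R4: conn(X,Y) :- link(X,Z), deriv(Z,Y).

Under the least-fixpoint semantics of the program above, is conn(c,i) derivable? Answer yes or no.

round 1: derive deriv(a,h) via R0 from link(a,h)
round 1: derive deriv(e,i) via R0 from link(e,i)
round 1: derive deriv(e,j) via R0 from link(e,j)
round 1: derive deriv(f,h) via R0 from link(f,h)
round 1: derive deriv(j,a) via R0 from link(j,a)
round 1: derive conn(a,h) via R2 from link(a,h)
round 1: derive conn(e,i) via R2 from link(e,i)
round 1: derive conn(e,j) via R2 from link(e,j)
round 1: derive conn(f,h) via R2 from link(f,h)
round 1: derive conn(j,a) via R2 from link(j,a)
round 2: derive deriv(e,a) via R1 from deriv(e,j), deriv(j,a)
round 2: derive deriv(j,h) via R1 from deriv(j,a), deriv(a,h)
round 2: derive conn(e,a) via R3 from conn(e,j), conn(j,a)
round 2: derive conn(j,h) via R3 from conn(j,a), conn(a,h)
round 3: derive deriv(e,h) via R1 from deriv(e,a), deriv(a,h)
round 3: derive conn(e,h) via R3 from conn(e,a), conn(a,h)

no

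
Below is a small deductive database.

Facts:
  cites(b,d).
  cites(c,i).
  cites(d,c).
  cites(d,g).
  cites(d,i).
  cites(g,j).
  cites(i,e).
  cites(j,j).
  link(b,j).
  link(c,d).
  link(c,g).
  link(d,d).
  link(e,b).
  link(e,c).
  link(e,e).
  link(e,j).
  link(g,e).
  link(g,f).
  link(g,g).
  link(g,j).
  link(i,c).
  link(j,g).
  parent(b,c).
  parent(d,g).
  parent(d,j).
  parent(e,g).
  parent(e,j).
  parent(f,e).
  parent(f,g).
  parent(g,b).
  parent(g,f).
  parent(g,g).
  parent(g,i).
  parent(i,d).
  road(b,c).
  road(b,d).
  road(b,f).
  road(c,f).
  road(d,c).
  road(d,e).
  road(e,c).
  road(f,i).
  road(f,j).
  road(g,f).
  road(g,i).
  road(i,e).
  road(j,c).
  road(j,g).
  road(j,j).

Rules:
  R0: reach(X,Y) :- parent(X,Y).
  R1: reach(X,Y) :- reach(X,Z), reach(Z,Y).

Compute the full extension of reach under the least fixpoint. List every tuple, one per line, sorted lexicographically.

round 1: derive reach(b,c) via R0 from parent(b,c)
round 1: derive reach(d,g) via R0 from parent(d,g)
round 1: derive reach(d,j) via R0 from parent(d,j)
round 1: derive reach(e,g) via R0 from parent(e,g)
round 1: derive reach(e,j) via R0 from parent(e,j)
round 1: derive reach(f,e) via R0 from parent(f,e)
round 1: derive reach(f,g) via R0 from parent(f,g)
round 1: derive reach(g,b) via R0 from parent(g,b)
round 1: derive reach(g,f) via R0 from parent(g,f)
round 1: derive reach(g,g) via R0 from parent(g,g)
round 1: derive reach(g,i) via R0 from parent(g,i)
round 1: derive reach(i,d) via R0 from parent(i,d)
round 2: derive reach(d,b) via R1 from reach(d,g), reach(g,b)
round 2: derive reach(d,f) via R1 from reach(d,g), reach(g,f)
round 2: derive reach(d,i) via R1 from reach(d,g), reach(g,i)
round 2: derive reach(e,b) via R1 from reach(e,g), reach(g,b)
round 2: derive reach(e,f) via R1 from reach(e,g), reach(g,f)
round 2: derive reach(e,i) via R1 from reach(e,g), reach(g,i)
round 2: derive reach(f,b) via R1 from reach(f,g), reach(g,b)
round 2: derive reach(f,f) via R1 from reach(f,g), reach(g,f)
round 2: derive reach(f,i) via R1 from reach(f,g), reach(g,i)
round 2: derive reach(f,j) via R1 from reach(f,e), reach(e,j)
round 2: derive reach(g,c) via R1 from reach(g,b), reach(b,c)
round 2: derive reach(g,d) via R1 from reach(g,i), reach(i,d)
round 2: derive reach(g,e) via R1 from reach(g,f), reach(f,e)
round 2: derive reach(i,g) via R1 from reach(i,d), reach(d,g)
round 2: derive reach(i,j) via R1 from reach(i,d), reach(d,j)
round 3: derive reach(d,c) via R1 from reach(d,b), reach(b,c)
round 3: derive reach(d,d) via R1 from reach(d,g), reach(g,d)
round 3: derive reach(d,e) via R1 from reach(d,f), reach(f,e)
round 3: derive reach(e,c) via R1 from reach(e,b), reach(b,c)
round 3: derive reach(e,d) via R1 from reach(e,g), reach(g,d)
round 3: derive reach(e,e) via R1 from reach(e,f), reach(f,e)
round 3: derive reach(f,c) via R1 from reach(f,b), reach(b,c)
round 3: derive reach(f,d) via R1 from reach(f,g), reach(g,d)
round 3: derive reach(g,j) via R1 from reach(g,d), reach(d,j)
round 3: derive reach(i,b) via R1 from reach(i,d), reach(d,b)
round 3: derive reach(i,c) via R1 from reach(i,g), reach(g,c)
round 3: derive reach(i,e) via R1 from reach(i,g), reach(g,e)
round 3: derive reach(i,f) via R1 from reach(i,d), reach(d,f)
round 3: derive reach(i,i) via R1 from reach(i,d), reach(d,i)

reach(b,c)
reach(d,b)
reach(d,c)
reach(d,d)
reach(d,e)
reach(d,f)
reach(d,g)
reach(d,i)
reach(d,j)
reach(e,b)
reach(e,c)
reach(e,d)
reach(e,e)
reach(e,f)
reach(e,g)
reach(e,i)
reach(e,j)
reach(f,b)
reach(f,c)
reach(f,d)
reach(f,e)
reach(f,f)
reach(f,g)
reach(f,i)
reach(f,j)
reach(g,b)
reach(g,c)
reach(g,d)
reach(g,e)
reach(g,f)
reach(g,g)
reach(g,i)
reach(g,j)
reach(i,b)
reach(i,c)
reach(i,d)
reach(i,e)
reach(i,f)
reach(i,g)
reach(i,i)
reach(i,j)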